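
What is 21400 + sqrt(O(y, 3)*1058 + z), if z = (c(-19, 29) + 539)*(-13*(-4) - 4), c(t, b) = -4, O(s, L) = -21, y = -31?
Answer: 21400 + sqrt(3462) ≈ 21459.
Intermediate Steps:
z = 25680 (z = (-4 + 539)*(-13*(-4) - 4) = 535*(52 - 4) = 535*48 = 25680)
21400 + sqrt(O(y, 3)*1058 + z) = 21400 + sqrt(-21*1058 + 25680) = 21400 + sqrt(-22218 + 25680) = 21400 + sqrt(3462)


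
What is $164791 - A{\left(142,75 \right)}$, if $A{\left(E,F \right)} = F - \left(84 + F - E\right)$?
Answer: $164733$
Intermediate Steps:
$A{\left(E,F \right)} = -84 + E$ ($A{\left(E,F \right)} = F - \left(84 + F - E\right) = -84 + E$)
$164791 - A{\left(142,75 \right)} = 164791 - \left(-84 + 142\right) = 164791 - 58 = 164733$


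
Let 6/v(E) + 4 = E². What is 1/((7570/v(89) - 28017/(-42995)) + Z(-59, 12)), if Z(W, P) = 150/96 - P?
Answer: 687920/6871361298907 ≈ 1.0011e-7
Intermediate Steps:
v(E) = 6/(-4 + E²)
Z(W, P) = 25/16 - P (Z(W, P) = 150*(1/96) - P = 25/16 - P)
1/((7570/v(89) - 28017/(-42995)) + Z(-59, 12)) = 1/((7570/((6/(-4 + 89²))) - 28017/(-42995)) + (25/16 - 1*12)) = 1/((7570/((6/(-4 + 7921))) - 28017*(-1/42995)) + (25/16 - 12)) = 1/((7570/((6/7917)) + 28017/42995) - 167/16) = 1/((7570/((6*(1/7917))) + 28017/42995) - 167/16) = 1/((7570/(2/2639) + 28017/42995) - 167/16) = 1/((7570*(2639/2) + 28017/42995) - 167/16) = 1/((9988615 + 28017/42995) - 167/16) = 1/(429460529942/42995 - 167/16) = 1/(6871361298907/687920) = 687920/6871361298907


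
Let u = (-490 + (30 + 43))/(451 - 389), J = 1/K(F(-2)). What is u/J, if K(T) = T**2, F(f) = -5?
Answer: -10425/62 ≈ -168.15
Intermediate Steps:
J = 1/25 (J = 1/((-5)**2) = 1/25 ≈ 0.040000)
u = -417/62 (u = (-490 + 73)/62 = -417*1/62 = -417/62 ≈ -6.7258)
u/J = -417/(62*1/25) = -417/62*25 = -10425/62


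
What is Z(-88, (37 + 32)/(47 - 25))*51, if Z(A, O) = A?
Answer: -4488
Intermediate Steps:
Z(-88, (37 + 32)/(47 - 25))*51 = -88*51 = -4488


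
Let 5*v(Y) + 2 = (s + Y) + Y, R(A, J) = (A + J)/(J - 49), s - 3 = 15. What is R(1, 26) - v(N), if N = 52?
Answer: -579/23 ≈ -25.174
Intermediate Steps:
s = 18 (s = 3 + 15 = 18)
R(A, J) = (A + J)/(-49 + J)
v(Y) = 16/5 + 2*Y/5 (v(Y) = -2/5 + ((18 + Y) + Y)/5 = -2/5 + (18 + 2*Y)/5 = -2/5 + (18/5 + 2*Y/5) = 16/5 + 2*Y/5)
R(1, 26) - v(N) = (1 + 26)/(-49 + 26) - (16/5 + (2/5)*52) = 27/(-23) - (16/5 + 104/5) = -1/23*27 - 1*24 = -27/23 - 24 = -579/23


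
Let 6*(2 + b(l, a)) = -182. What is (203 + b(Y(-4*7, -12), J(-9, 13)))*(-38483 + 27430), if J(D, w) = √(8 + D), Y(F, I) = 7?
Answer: -5659136/3 ≈ -1.8864e+6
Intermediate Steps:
b(l, a) = -97/3 (b(l, a) = -2 + (⅙)*(-182) = -2 - 91/3 = -97/3)
(203 + b(Y(-4*7, -12), J(-9, 13)))*(-38483 + 27430) = (203 - 97/3)*(-38483 + 27430) = (512/3)*(-11053) = -5659136/3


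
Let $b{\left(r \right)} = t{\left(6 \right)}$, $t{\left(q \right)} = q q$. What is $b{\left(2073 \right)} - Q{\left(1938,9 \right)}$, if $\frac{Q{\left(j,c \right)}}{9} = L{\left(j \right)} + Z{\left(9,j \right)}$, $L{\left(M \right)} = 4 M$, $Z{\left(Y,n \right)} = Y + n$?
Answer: $-87255$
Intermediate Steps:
$t{\left(q \right)} = q^{2}$
$b{\left(r \right)} = 36$ ($b{\left(r \right)} = 6^{2} = 36$)
$Q{\left(j,c \right)} = 81 + 45 j$ ($Q{\left(j,c \right)} = 9 \left(4 j + \left(9 + j\right)\right) = 9 \left(9 + 5 j\right) = 81 + 45 j$)
$b{\left(2073 \right)} - Q{\left(1938,9 \right)} = 36 - \left(81 + 45 \cdot 1938\right) = 36 - \left(81 + 87210\right) = 36 - 87291 = -87255$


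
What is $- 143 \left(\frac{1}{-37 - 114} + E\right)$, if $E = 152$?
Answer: $- \frac{3281993}{151} \approx -21735.0$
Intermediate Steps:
$- 143 \left(\frac{1}{-37 - 114} + E\right) = - 143 \left(\frac{1}{-37 - 114} + 152\right) = - 143 \left(\frac{1}{-151} + 152\right) = - 143 \left(- \frac{1}{151} + 152\right) = \left(-143\right) \frac{22951}{151} = - \frac{3281993}{151}$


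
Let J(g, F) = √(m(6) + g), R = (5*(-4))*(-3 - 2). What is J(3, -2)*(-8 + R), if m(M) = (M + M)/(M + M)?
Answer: 184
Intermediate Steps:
R = 100 (R = -20*(-5) = 100)
m(M) = 1 (m(M) = (2*M)/((2*M)) = (2*M)*(1/(2*M)) = 1)
J(g, F) = √(1 + g)
J(3, -2)*(-8 + R) = √(1 + 3)*(-8 + 100) = √4*92 = 2*92 = 184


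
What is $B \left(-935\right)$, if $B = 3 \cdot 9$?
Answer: $-25245$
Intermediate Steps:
$B = 27$
$B \left(-935\right) = 27 \left(-935\right) = -25245$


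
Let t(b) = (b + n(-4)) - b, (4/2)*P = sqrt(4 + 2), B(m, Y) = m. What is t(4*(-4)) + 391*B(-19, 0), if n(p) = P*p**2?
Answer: -7429 + 8*sqrt(6) ≈ -7409.4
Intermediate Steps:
P = sqrt(6)/2 (P = sqrt(4 + 2)/2 = sqrt(6)/2 ≈ 1.2247)
n(p) = sqrt(6)*p**2/2 (n(p) = (sqrt(6)/2)*p**2 = sqrt(6)*p**2/2)
t(b) = 8*sqrt(6) (t(b) = (b + (1/2)*sqrt(6)*(-4)**2) - b = (b + (1/2)*sqrt(6)*16) - b = (b + 8*sqrt(6)) - b = 8*sqrt(6))
t(4*(-4)) + 391*B(-19, 0) = 8*sqrt(6) + 391*(-19) = 8*sqrt(6) - 7429 = -7429 + 8*sqrt(6)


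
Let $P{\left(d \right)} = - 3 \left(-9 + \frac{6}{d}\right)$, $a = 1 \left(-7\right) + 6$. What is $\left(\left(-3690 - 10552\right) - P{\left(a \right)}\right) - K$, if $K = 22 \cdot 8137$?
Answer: $-193301$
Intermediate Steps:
$a = -1$ ($a = -7 + 6 = -1$)
$P{\left(d \right)} = 27 - \frac{18}{d}$
$K = 179014$
$\left(\left(-3690 - 10552\right) - P{\left(a \right)}\right) - K = \left(\left(-3690 - 10552\right) - \left(27 - \frac{18}{-1}\right)\right) - 179014 = \left(\left(-3690 - 10552\right) - \left(27 - -18\right)\right) - 179014 = \left(-14242 - \left(27 + 18\right)\right) - 179014 = \left(-14242 - 45\right) - 179014 = -14287 - 179014 = -193301$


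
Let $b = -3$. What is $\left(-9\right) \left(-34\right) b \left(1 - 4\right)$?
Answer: $2754$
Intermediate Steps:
$\left(-9\right) \left(-34\right) b \left(1 - 4\right) = \left(-9\right) \left(-34\right) \left(- 3 \left(1 - 4\right)\right) = 306 \left(\left(-3\right) \left(-3\right)\right) = 306 \cdot 9 = 2754$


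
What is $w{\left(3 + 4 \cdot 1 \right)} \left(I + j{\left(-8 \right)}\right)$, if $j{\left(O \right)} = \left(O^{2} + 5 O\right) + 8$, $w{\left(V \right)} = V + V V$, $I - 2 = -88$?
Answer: $-3024$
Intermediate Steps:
$I = -86$ ($I = 2 - 88 = -86$)
$w{\left(V \right)} = V + V^{2}$
$j{\left(O \right)} = 8 + O^{2} + 5 O$
$w{\left(3 + 4 \cdot 1 \right)} \left(I + j{\left(-8 \right)}\right) = \left(3 + 4 \cdot 1\right) \left(1 + \left(3 + 4 \cdot 1\right)\right) \left(-86 + \left(8 + \left(-8\right)^{2} + 5 \left(-8\right)\right)\right) = \left(3 + 4\right) \left(1 + \left(3 + 4\right)\right) \left(-86 + \left(8 + 64 - 40\right)\right) = 7 \left(1 + 7\right) \left(-86 + 32\right) = 7 \cdot 8 \left(-54\right) = 56 \left(-54\right) = -3024$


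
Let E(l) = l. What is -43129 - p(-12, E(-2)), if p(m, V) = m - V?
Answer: -43119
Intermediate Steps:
-43129 - p(-12, E(-2)) = -43129 - (-12 - 1*(-2)) = -43129 - (-12 + 2) = -43129 - 1*(-10) = -43129 + 10 = -43119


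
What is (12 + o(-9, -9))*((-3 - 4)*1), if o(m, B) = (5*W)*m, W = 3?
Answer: 861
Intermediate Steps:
o(m, B) = 15*m (o(m, B) = (5*3)*m = 15*m)
(12 + o(-9, -9))*((-3 - 4)*1) = (12 + 15*(-9))*((-3 - 4)*1) = (12 - 135)*(-7*1) = -123*(-7) = 861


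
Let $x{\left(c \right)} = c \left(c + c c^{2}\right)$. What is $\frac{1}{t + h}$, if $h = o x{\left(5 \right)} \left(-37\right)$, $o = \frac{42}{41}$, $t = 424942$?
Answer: $\frac{41}{16412522} \approx 2.4981 \cdot 10^{-6}$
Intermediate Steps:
$o = \frac{42}{41}$ ($o = 42 \cdot \frac{1}{41} = \frac{42}{41} \approx 1.0244$)
$x{\left(c \right)} = c \left(c + c^{3}\right)$
$h = - \frac{1010100}{41}$ ($h = \frac{42 \left(5^{2} + 5^{4}\right)}{41} \left(-37\right) = \frac{42 \left(25 + 625\right)}{41} \left(-37\right) = \frac{42}{41} \cdot 650 \left(-37\right) = \frac{27300}{41} \left(-37\right) = - \frac{1010100}{41} \approx -24637.0$)
$\frac{1}{t + h} = \frac{1}{424942 - \frac{1010100}{41}} = \frac{1}{\frac{16412522}{41}} = \frac{41}{16412522}$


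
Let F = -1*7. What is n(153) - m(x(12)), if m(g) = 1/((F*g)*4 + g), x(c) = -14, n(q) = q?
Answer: 57833/378 ≈ 153.00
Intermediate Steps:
F = -7
m(g) = -1/(27*g) (m(g) = 1/(-7*g*4 + g) = 1/(-28*g + g) = 1/(-27*g) = -1/(27*g))
n(153) - m(x(12)) = 153 - (-1)/(27*(-14)) = 153 - (-1)*(-1)/(27*14) = 153 - 1*1/378 = 153 - 1/378 = 57833/378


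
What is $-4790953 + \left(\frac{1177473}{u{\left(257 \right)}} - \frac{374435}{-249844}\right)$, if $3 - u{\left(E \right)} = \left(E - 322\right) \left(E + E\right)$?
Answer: $- \frac{39994748954125249}{8348037572} \approx -4.7909 \cdot 10^{6}$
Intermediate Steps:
$u{\left(E \right)} = 3 - 2 E \left(-322 + E\right)$ ($u{\left(E \right)} = 3 - \left(E - 322\right) \left(E + E\right) = 3 - \left(-322 + E\right) 2 E = 3 - 2 E \left(-322 + E\right)$)
$-4790953 + \left(\frac{1177473}{u{\left(257 \right)}} - \frac{374435}{-249844}\right) = -4790953 - \left(- \frac{374435}{249844} - \frac{1177473}{3 - 2 \cdot 257^{2} + 644 \cdot 257}\right) = -4790953 - \left(- \frac{374435}{249844} - \frac{1177473}{3 - 132098 + 165508}\right) = -4790953 + \left(\frac{1177473}{3 - 132098 + 165508} + \frac{374435}{249844}\right) = -4790953 + \left(\frac{1177473}{33413} + \frac{374435}{249844}\right) = -4790953 + \frac{306695560867}{8348037572} = - \frac{39994748954125249}{8348037572}$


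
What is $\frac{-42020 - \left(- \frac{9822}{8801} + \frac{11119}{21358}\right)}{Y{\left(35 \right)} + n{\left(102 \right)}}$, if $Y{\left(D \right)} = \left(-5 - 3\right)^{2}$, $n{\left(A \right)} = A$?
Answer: $- \frac{7898461351203}{31203311828} \approx -253.13$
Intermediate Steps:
$Y{\left(D \right)} = 64$ ($Y{\left(D \right)} = \left(-8\right)^{2} = 64$)
$\frac{-42020 - \left(- \frac{9822}{8801} + \frac{11119}{21358}\right)}{Y{\left(35 \right)} + n{\left(102 \right)}} = \frac{-42020 - \left(- \frac{9822}{8801} + \frac{11119}{21358}\right)}{64 + 102} = \frac{-42020 - - \frac{111919957}{187971758}}{166} = \left(-42020 + \left(\frac{9822}{8801} - \frac{11119}{21358}\right)\right) \frac{1}{166} = \left(-42020 + \frac{111919957}{187971758}\right) \frac{1}{166} = \left(- \frac{7898461351203}{187971758}\right) \frac{1}{166} = - \frac{7898461351203}{31203311828}$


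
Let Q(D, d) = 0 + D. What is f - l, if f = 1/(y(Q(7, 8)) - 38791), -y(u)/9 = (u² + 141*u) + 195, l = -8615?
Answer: 429630049/49870 ≈ 8615.0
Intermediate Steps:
Q(D, d) = D
y(u) = -1755 - 1269*u - 9*u² (y(u) = -9*((u² + 141*u) + 195) = -9*(195 + u² + 141*u) = -1755 - 1269*u - 9*u²)
f = -1/49870 (f = 1/((-1755 - 1269*7 - 9*7²) - 38791) = 1/((-1755 - 8883 - 9*49) - 38791) = 1/((-1755 - 8883 - 441) - 38791) = 1/(-11079 - 38791) = 1/(-49870) = -1/49870 ≈ -2.0052e-5)
f - l = -1/49870 - 1*(-8615) = -1/49870 + 8615 = 429630049/49870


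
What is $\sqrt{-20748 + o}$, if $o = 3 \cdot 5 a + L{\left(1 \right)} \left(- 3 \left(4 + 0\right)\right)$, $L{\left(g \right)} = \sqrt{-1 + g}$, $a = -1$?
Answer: $3 i \sqrt{2307} \approx 144.09 i$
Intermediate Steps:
$o = -15$ ($o = 3 \cdot 5 \left(-1\right) + \sqrt{-1 + 1} \left(- 3 \left(4 + 0\right)\right) = 15 \left(-1\right) + \sqrt{0} \left(\left(-3\right) 4\right) = -15 + 0 \left(-12\right) = -15 + 0 = -15$)
$\sqrt{-20748 + o} = \sqrt{-20748 - 15} = \sqrt{-20763} = 3 i \sqrt{2307}$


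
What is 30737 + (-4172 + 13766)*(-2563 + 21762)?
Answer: 184225943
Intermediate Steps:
30737 + (-4172 + 13766)*(-2563 + 21762) = 30737 + 9594*19199 = 30737 + 184195206 = 184225943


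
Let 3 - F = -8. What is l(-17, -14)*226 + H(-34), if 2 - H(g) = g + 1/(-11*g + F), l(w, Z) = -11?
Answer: -943251/385 ≈ -2450.0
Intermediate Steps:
F = 11 (F = 3 - 1*(-8) = 3 + 8 = 11)
H(g) = 2 - g - 1/(11 - 11*g) (H(g) = 2 - (g + 1/(-11*g + 11)) = 2 - (g + 1/(11 - 11*g)) = 2 + (-g - 1/(11 - 11*g)) = 2 - g - 1/(11 - 11*g))
l(-17, -14)*226 + H(-34) = -11*226 + (-21/11 - 1*(-34)**2 + 3*(-34))/(-1 - 34) = -2486 + (-21/11 - 1*1156 - 102)/(-35) = -2486 - (-21/11 - 1156 - 102)/35 = -2486 - 1/35*(-13859/11) = -2486 + 13859/385 = -943251/385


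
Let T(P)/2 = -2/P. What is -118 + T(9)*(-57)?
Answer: -278/3 ≈ -92.667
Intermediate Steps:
T(P) = -4/P (T(P) = 2*(-2/P) = -4/P)
-118 + T(9)*(-57) = -118 - 4/9*(-57) = -118 + 76/3 = -278/3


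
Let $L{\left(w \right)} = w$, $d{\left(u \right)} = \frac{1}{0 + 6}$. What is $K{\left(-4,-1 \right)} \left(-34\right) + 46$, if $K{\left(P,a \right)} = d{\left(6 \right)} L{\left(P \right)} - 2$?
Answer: $\frac{410}{3} \approx 136.67$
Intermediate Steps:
$d{\left(u \right)} = \frac{1}{6}$
$K{\left(P,a \right)} = -2 + \frac{P}{6}$ ($K{\left(P,a \right)} = \frac{P}{6} - 2 = -2 + \frac{P}{6}$)
$K{\left(-4,-1 \right)} \left(-34\right) + 46 = \left(-2 + \frac{1}{6} \left(-4\right)\right) \left(-34\right) + 46 = \left(-2 - \frac{2}{3}\right) \left(-34\right) + 46 = \left(- \frac{8}{3}\right) \left(-34\right) + 46 = \frac{272}{3} + 46 = \frac{410}{3}$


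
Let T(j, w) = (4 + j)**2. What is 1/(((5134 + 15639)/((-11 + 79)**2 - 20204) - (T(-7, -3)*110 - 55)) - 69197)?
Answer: -15580/1092677333 ≈ -1.4259e-5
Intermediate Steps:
1/(((5134 + 15639)/((-11 + 79)**2 - 20204) - (T(-7, -3)*110 - 55)) - 69197) = 1/(((5134 + 15639)/((-11 + 79)**2 - 20204) - ((4 - 7)**2*110 - 55)) - 69197) = 1/((20773/(68**2 - 20204) - ((-3)**2*110 - 55)) - 69197) = 1/((20773/(4624 - 20204) - (9*110 - 55)) - 69197) = 1/((20773/(-15580) - (990 - 55)) - 69197) = 1/((20773*(-1/15580) - 1*935) - 69197) = 1/((-20773/15580 - 935) - 69197) = 1/(-14588073/15580 - 69197) = 1/(-1092677333/15580) = -15580/1092677333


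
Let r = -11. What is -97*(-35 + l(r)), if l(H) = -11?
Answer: 4462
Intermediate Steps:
-97*(-35 + l(r)) = -97*(-35 - 11) = -97*(-46) = 4462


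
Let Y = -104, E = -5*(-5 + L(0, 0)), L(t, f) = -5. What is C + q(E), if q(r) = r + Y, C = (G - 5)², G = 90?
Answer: 7171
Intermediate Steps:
E = 50 (E = -5*(-5 - 5) = -5*(-10) = 50)
C = 7225 (C = (90 - 5)² = 85² = 7225)
q(r) = -104 + r (q(r) = r - 104 = -104 + r)
C + q(E) = 7225 + (-104 + 50) = 7225 - 54 = 7171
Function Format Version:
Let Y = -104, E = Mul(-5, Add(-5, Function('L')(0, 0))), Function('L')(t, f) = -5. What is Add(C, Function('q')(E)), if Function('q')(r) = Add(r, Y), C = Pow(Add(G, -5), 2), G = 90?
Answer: 7171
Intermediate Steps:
E = 50 (E = Mul(-5, Add(-5, -5)) = Mul(-5, -10) = 50)
C = 7225 (C = Pow(Add(90, -5), 2) = Pow(85, 2) = 7225)
Function('q')(r) = Add(-104, r) (Function('q')(r) = Add(r, -104) = Add(-104, r))
Add(C, Function('q')(E)) = Add(7225, Add(-104, 50)) = Add(7225, -54) = 7171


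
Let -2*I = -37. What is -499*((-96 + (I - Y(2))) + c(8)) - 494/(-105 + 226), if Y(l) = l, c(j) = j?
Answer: 8633209/242 ≈ 35674.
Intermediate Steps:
I = 37/2 (I = -½*(-37) = 37/2 ≈ 18.500)
-499*((-96 + (I - Y(2))) + c(8)) - 494/(-105 + 226) = -499*((-96 + (37/2 - 1*2)) + 8) - 494/(-105 + 226) = -499*((-96 + (37/2 - 2)) + 8) - 494/121 = -499*((-96 + 33/2) + 8) - 494*1/121 = -499*(-159/2 + 8) - 494/121 = -499*(-143/2) - 494/121 = 71357/2 - 494/121 = 8633209/242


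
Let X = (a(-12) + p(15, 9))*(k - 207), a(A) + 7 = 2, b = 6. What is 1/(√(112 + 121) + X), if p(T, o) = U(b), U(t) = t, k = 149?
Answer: -58/3131 - √233/3131 ≈ -0.023400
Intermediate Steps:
a(A) = -5 (a(A) = -7 + 2 = -5)
p(T, o) = 6
X = -58 (X = (-5 + 6)*(149 - 207) = 1*(-58) = -58)
1/(√(112 + 121) + X) = 1/(√(112 + 121) - 58) = 1/(√233 - 58) = 1/(-58 + √233)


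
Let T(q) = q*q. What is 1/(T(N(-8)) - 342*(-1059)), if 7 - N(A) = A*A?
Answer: 1/365427 ≈ 2.7365e-6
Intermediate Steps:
N(A) = 7 - A² (N(A) = 7 - A*A = 7 - A²)
T(q) = q²
1/(T(N(-8)) - 342*(-1059)) = 1/((7 - 1*(-8)²)² - 342*(-1059)) = 1/((7 - 1*64)² + 362178) = 1/((7 - 64)² + 362178) = 1/((-57)² + 362178) = 1/(3249 + 362178) = 1/365427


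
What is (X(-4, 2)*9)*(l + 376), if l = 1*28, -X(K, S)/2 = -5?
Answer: 36360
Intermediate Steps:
X(K, S) = 10 (X(K, S) = -2*(-5) = 10)
l = 28
(X(-4, 2)*9)*(l + 376) = (10*9)*(28 + 376) = 90*404 = 36360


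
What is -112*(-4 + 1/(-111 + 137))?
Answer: 5768/13 ≈ 443.69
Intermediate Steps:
-112*(-4 + 1/(-111 + 137)) = -112*(-4 + 1/26) = -112*(-103/26) = 5768/13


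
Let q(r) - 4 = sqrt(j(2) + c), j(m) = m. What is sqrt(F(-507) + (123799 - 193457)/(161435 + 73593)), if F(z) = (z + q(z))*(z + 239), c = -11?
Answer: sqrt(1861577163686478 - 11102870317584*I)/117514 ≈ 367.16 - 1.0949*I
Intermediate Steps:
q(r) = 4 + 3*I (q(r) = 4 + sqrt(2 - 11) = 4 + sqrt(-9) = 4 + 3*I)
F(z) = (239 + z)*(4 + z + 3*I) (F(z) = (z + (4 + 3*I))*(z + 239) = (4 + z + 3*I)*(239 + z) = (239 + z)*(4 + z + 3*I))
sqrt(F(-507) + (123799 - 193457)/(161435 + 73593)) = sqrt((956 + (-507)**2 + 717*I + 3*(-507)*(81 + I)) + (123799 - 193457)/(161435 + 73593)) = sqrt((956 + 257049 + 717*I + (-123201 - 1521*I)) - 69658/235028) = sqrt((134804 - 804*I) - 69658*1/235028) = sqrt((134804 - 804*I) - 34829/117514) = sqrt(15841322427/117514 - 804*I)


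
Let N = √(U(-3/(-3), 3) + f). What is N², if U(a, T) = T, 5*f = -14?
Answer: ⅕ ≈ 0.20000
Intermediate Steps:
f = -14/5 (f = (⅕)*(-14) = -14/5 ≈ -2.8000)
N = √5/5 (N = √(3 - 14/5) = √(⅕) = √5/5 ≈ 0.44721)
N² = (√5/5)² = ⅕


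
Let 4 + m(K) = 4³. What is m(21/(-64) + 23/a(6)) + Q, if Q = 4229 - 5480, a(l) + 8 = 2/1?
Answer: -1191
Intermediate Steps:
a(l) = -6 (a(l) = -8 + 2/1 = -8 + 2*1 = -8 + 2 = -6)
m(K) = 60 (m(K) = -4 + 4³ = -4 + 64 = 60)
Q = -1251
m(21/(-64) + 23/a(6)) + Q = 60 - 1251 = -1191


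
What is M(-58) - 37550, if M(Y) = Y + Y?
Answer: -37666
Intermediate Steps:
M(Y) = 2*Y
M(-58) - 37550 = 2*(-58) - 37550 = -116 - 37550 = -37666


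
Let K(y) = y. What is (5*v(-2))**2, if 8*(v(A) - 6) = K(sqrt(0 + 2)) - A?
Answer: 31275/32 + 625*sqrt(2)/16 ≈ 1032.6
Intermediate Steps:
v(A) = 6 - A/8 + sqrt(2)/8 (v(A) = 6 + (sqrt(0 + 2) - A)/8 = 6 + (sqrt(2) - A)/8 = 6 + (-A/8 + sqrt(2)/8) = 6 - A/8 + sqrt(2)/8)
(5*v(-2))**2 = (5*(6 - 1/8*(-2) + sqrt(2)/8))**2 = (5*(6 + 1/4 + sqrt(2)/8))**2 = (5*(25/4 + sqrt(2)/8))**2 = (125/4 + 5*sqrt(2)/8)**2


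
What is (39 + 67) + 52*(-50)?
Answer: -2494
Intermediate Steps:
(39 + 67) + 52*(-50) = 106 - 2600 = -2494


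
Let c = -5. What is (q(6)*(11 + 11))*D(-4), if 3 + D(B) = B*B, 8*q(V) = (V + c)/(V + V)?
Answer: 143/48 ≈ 2.9792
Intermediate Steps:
q(V) = (-5 + V)/(16*V) (q(V) = ((V - 5)/(V + V))/8 = ((-5 + V)/((2*V)))/8 = ((-5 + V)*(1/(2*V)))/8 = ((-5 + V)/(2*V))/8 = (-5 + V)/(16*V))
D(B) = -3 + B**2 (D(B) = -3 + B*B = -3 + B**2)
(q(6)*(11 + 11))*D(-4) = (((1/16)*(-5 + 6)/6)*(11 + 11))*(-3 + (-4)**2) = (((1/16)*(1/6)*1)*22)*(-3 + 16) = ((1/96)*22)*13 = (11/48)*13 = 143/48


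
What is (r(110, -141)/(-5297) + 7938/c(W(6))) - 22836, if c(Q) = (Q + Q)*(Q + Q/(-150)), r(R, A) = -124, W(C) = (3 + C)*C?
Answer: -108133689367/4735518 ≈ -22835.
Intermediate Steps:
W(C) = C*(3 + C)
c(Q) = 149*Q**2/75 (c(Q) = (2*Q)*(Q + Q*(-1/150)) = (2*Q)*(Q - Q/150) = (2*Q)*(149*Q/150) = 149*Q**2/75)
(r(110, -141)/(-5297) + 7938/c(W(6))) - 22836 = (-124/(-5297) + 7938/((149*(6*(3 + 6))**2/75))) - 22836 = (-124*(-1/5297) + 7938/((149*(6*9)**2/75))) - 22836 = (124/5297 + 7938/(((149/75)*54**2))) - 22836 = (124/5297 + 7938/(((149/75)*2916))) - 22836 = (124/5297 + 7938/(144828/25)) - 22836 = (124/5297 + 7938*(25/144828)) - 22836 = (124/5297 + 1225/894) - 22836 = 6599681/4735518 - 22836 = -108133689367/4735518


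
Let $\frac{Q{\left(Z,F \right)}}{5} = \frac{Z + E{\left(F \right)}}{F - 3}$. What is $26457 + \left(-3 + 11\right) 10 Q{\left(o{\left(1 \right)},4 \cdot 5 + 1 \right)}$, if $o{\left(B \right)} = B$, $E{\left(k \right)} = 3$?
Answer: $\frac{238913}{9} \approx 26546.0$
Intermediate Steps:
$Q{\left(Z,F \right)} = \frac{5 \left(3 + Z\right)}{-3 + F}$ ($Q{\left(Z,F \right)} = 5 \frac{Z + 3}{F - 3} = 5 \frac{3 + Z}{-3 + F} = \frac{5 \left(3 + Z\right)}{-3 + F}$)
$26457 + \left(-3 + 11\right) 10 Q{\left(o{\left(1 \right)},4 \cdot 5 + 1 \right)} = 26457 + \left(-3 + 11\right) 10 \frac{5 \left(3 + 1\right)}{-3 + \left(4 \cdot 5 + 1\right)} = 26457 + 8 \cdot 10 \cdot 5 \frac{1}{-3 + \left(20 + 1\right)} 4 = 26457 + 80 \cdot 5 \frac{1}{-3 + 21} \cdot 4 = 26457 + 80 \cdot 5 \cdot \frac{1}{18} \cdot 4 = 26457 + 80 \cdot \frac{10}{9} = 26457 + \frac{800}{9} = \frac{238913}{9}$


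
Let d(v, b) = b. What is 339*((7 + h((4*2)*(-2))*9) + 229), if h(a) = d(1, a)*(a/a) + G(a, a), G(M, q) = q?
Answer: -17628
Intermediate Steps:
h(a) = 2*a (h(a) = a*(a/a) + a = a*1 + a = a + a = 2*a)
339*((7 + h((4*2)*(-2))*9) + 229) = 339*((7 + (2*((4*2)*(-2)))*9) + 229) = 339*((7 + (2*(8*(-2)))*9) + 229) = 339*((7 + (2*(-16))*9) + 229) = 339*((7 - 32*9) + 229) = 339*((7 - 288) + 229) = 339*(-281 + 229) = 339*(-52) = -17628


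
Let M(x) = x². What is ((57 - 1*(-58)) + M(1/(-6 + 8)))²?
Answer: 212521/16 ≈ 13283.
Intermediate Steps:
((57 - 1*(-58)) + M(1/(-6 + 8)))² = ((57 - 1*(-58)) + (1/(-6 + 8))²)² = ((57 + 58) + (1/2)²)² = (115 + (½)²)² = (115 + ¼)² = (461/4)² = 212521/16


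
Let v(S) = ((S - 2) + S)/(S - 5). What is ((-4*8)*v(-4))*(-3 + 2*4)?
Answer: -1600/9 ≈ -177.78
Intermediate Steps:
v(S) = (-2 + 2*S)/(-5 + S) (v(S) = ((-2 + S) + S)/(-5 + S) = (-2 + 2*S)/(-5 + S))
((-4*8)*v(-4))*(-3 + 2*4) = ((-4*8)*(2*(-1 - 4)/(-5 - 4)))*(-3 + 2*4) = (-64*(-5)/(-9))*(-3 + 8) = -64*(-1)*(-5)/9*5 = -32*10/9*5 = -320/9*5 = -1600/9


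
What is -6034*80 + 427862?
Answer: -54858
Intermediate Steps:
-6034*80 + 427862 = -482720 + 427862 = -54858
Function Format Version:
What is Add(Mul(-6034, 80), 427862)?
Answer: -54858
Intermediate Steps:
Add(Mul(-6034, 80), 427862) = Add(-482720, 427862) = -54858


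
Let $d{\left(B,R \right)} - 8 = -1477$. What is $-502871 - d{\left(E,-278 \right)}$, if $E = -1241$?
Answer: $-501402$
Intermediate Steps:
$d{\left(B,R \right)} = -1469$ ($d{\left(B,R \right)} = 8 - 1477 = -1469$)
$-502871 - d{\left(E,-278 \right)} = -502871 - -1469 = -502871 + 1469 = -501402$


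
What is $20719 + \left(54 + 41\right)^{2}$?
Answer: $29744$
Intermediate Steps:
$20719 + \left(54 + 41\right)^{2} = 20719 + 95^{2} = 20719 + 9025 = 29744$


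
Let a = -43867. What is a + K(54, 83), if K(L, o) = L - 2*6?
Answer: -43825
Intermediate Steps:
K(L, o) = -12 + L (K(L, o) = L - 12 = -12 + L)
a + K(54, 83) = -43867 + (-12 + 54) = -43867 + 42 = -43825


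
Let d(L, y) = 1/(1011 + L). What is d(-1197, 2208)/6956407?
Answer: -1/1293891702 ≈ -7.7286e-10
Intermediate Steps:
d(-1197, 2208)/6956407 = 1/((1011 - 1197)*6956407) = (1/6956407)/(-186) = -1/186*1/6956407 = -1/1293891702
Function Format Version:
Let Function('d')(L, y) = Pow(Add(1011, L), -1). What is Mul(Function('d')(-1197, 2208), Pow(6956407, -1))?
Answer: Rational(-1, 1293891702) ≈ -7.7286e-10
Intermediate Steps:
Mul(Function('d')(-1197, 2208), Pow(6956407, -1)) = Mul(Pow(Add(1011, -1197), -1), Pow(6956407, -1)) = Mul(Pow(-186, -1), Rational(1, 6956407)) = Mul(Rational(-1, 186), Rational(1, 6956407)) = Rational(-1, 1293891702)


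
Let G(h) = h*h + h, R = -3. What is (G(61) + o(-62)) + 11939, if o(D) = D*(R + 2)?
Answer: 15783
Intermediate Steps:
G(h) = h + h² (G(h) = h² + h = h + h²)
o(D) = -D (o(D) = D*(-3 + 2) = D*(-1) = -D)
(G(61) + o(-62)) + 11939 = (61*(1 + 61) - 1*(-62)) + 11939 = (61*62 + 62) + 11939 = (3782 + 62) + 11939 = 3844 + 11939 = 15783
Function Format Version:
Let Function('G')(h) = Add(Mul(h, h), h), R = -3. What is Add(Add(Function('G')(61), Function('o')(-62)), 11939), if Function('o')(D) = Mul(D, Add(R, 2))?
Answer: 15783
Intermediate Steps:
Function('G')(h) = Add(h, Pow(h, 2)) (Function('G')(h) = Add(Pow(h, 2), h) = Add(h, Pow(h, 2)))
Function('o')(D) = Mul(-1, D) (Function('o')(D) = Mul(D, Add(-3, 2)) = Mul(D, -1) = Mul(-1, D))
Add(Add(Function('G')(61), Function('o')(-62)), 11939) = Add(Add(Mul(61, Add(1, 61)), Mul(-1, -62)), 11939) = Add(Add(Mul(61, 62), 62), 11939) = Add(Add(3782, 62), 11939) = Add(3844, 11939) = 15783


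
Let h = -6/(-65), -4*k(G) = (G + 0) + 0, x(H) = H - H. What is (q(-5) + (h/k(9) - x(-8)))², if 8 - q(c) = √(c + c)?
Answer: 2028454/38025 - 3104*I*√10/195 ≈ 53.345 - 50.337*I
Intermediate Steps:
x(H) = 0
q(c) = 8 - √2*√c (q(c) = 8 - √(c + c) = 8 - √(2*c) = 8 - √2*√c)
k(G) = -G/4 (k(G) = -((G + 0) + 0)/4 = -(G + 0)/4 = -G/4)
h = 6/65 (h = -6*(-1/65) = 6/65 ≈ 0.092308)
(q(-5) + (h/k(9) - x(-8)))² = ((8 - √2*√(-5)) + (6/(65*((-¼*9))) - 1*0))² = ((8 - √2*I*√5) + (6/(65*(-9/4)) + 0))² = ((8 - I*√10) + ((6/65)*(-4/9) + 0))² = ((8 - I*√10) + (-8/195 + 0))² = ((8 - I*√10) - 8/195)² = (1552/195 - I*√10)²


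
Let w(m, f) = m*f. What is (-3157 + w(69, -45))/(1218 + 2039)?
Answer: -6262/3257 ≈ -1.9226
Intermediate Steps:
w(m, f) = f*m
(-3157 + w(69, -45))/(1218 + 2039) = (-3157 - 45*69)/(1218 + 2039) = (-3157 - 3105)/3257 = -6262*1/3257 = -6262/3257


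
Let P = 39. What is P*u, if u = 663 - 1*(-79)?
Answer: 28938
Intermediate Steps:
u = 742 (u = 663 + 79 = 742)
P*u = 39*742 = 28938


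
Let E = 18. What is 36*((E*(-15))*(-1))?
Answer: 9720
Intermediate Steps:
36*((E*(-15))*(-1)) = 36*((18*(-15))*(-1)) = 36*(-270*(-1)) = 36*270 = 9720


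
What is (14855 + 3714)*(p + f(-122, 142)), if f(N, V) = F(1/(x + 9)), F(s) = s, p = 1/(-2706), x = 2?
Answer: 4549405/2706 ≈ 1681.2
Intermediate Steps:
p = -1/2706 ≈ -0.00036955
f(N, V) = 1/11 (f(N, V) = 1/(2 + 9) = 1/11)
(14855 + 3714)*(p + f(-122, 142)) = (14855 + 3714)*(-1/2706 + 1/11) = 18569*(245/2706) = 4549405/2706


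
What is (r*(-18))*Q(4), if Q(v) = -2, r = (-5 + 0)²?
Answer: 900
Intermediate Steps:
r = 25 (r = (-5)² = 25)
(r*(-18))*Q(4) = (25*(-18))*(-2) = -450*(-2) = 900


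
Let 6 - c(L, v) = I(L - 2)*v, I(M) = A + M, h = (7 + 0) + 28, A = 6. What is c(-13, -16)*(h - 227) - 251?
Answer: 26245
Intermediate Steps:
h = 35 (h = 7 + 28 = 35)
I(M) = 6 + M
c(L, v) = 6 - v*(4 + L) (c(L, v) = 6 - (6 + (L - 2))*v = 6 - (6 + (-2 + L))*v = 6 - (4 + L)*v = 6 - v*(4 + L))
c(-13, -16)*(h - 227) - 251 = (6 - 1*(-16)*(4 - 13))*(35 - 227) - 251 = (6 - 1*(-16)*(-9))*(-192) - 251 = (6 - 144)*(-192) - 251 = -138*(-192) - 251 = 26496 - 251 = 26245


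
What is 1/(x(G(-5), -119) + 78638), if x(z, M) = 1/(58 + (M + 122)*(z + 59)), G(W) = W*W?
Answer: 310/24377781 ≈ 1.2716e-5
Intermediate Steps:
G(W) = W²
x(z, M) = 1/(58 + (59 + z)*(122 + M)) (x(z, M) = 1/(58 + (122 + M)*(59 + z)) = 1/(58 + (59 + z)*(122 + M)))
1/(x(G(-5), -119) + 78638) = 1/(1/(7256 + 59*(-119) + 122*(-5)² - 119*(-5)²) + 78638) = 1/(1/(7256 - 7021 + 122*25 - 119*25) + 78638) = 1/(1/(7256 - 7021 + 3050 - 2975) + 78638) = 1/(1/310 + 78638) = 1/(24377781/310) = 310/24377781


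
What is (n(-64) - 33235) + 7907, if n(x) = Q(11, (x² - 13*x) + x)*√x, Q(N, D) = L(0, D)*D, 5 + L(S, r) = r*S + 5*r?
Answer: -25328 + 946145280*I ≈ -25328.0 + 9.4615e+8*I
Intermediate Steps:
L(S, r) = -5 + 5*r + S*r (L(S, r) = -5 + (r*S + 5*r) = -5 + (S*r + 5*r) = -5 + (5*r + S*r) = -5 + 5*r + S*r)
Q(N, D) = D*(-5 + 5*D) (Q(N, D) = (-5 + 5*D + 0*D)*D = (-5 + 5*D + 0)*D = (-5 + 5*D)*D = D*(-5 + 5*D))
n(x) = 5*√x*(x² - 12*x)*(-1 + x² - 12*x) (n(x) = (5*((x² - 13*x) + x)*(-1 + ((x² - 13*x) + x)))*√x = (5*(x² - 12*x)*(-1 + (x² - 12*x)))*√x = (5*(x² - 12*x)*(-1 + x² - 12*x))*√x = 5*√x*(x² - 12*x)*(-1 + x² - 12*x))
(n(-64) - 33235) + 7907 = (5*(-64)^(3/2)*(-1 - 64*(-12 - 64))*(-12 - 64) - 33235) + 7907 = (5*(-512*I)*(-1 - 64*(-76))*(-76) - 33235) + 7907 = (5*(-512*I)*(-1 + 4864)*(-76) - 33235) + 7907 = (5*(-512*I)*4863*(-76) - 33235) + 7907 = (946145280*I - 33235) + 7907 = (-33235 + 946145280*I) + 7907 = -25328 + 946145280*I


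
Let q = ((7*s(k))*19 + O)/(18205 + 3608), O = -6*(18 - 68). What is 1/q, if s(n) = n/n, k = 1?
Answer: 21813/433 ≈ 50.376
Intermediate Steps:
s(n) = 1
O = 300 (O = -6*(-50) = 300)
q = 433/21813 (q = ((7*1)*19 + 300)/(18205 + 3608) = (7*19 + 300)/21813 = (133 + 300)*(1/21813) = 433*(1/21813) = 433/21813 ≈ 0.019851)
1/q = 1/(433/21813) = 21813/433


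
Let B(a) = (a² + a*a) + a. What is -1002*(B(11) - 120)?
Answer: -133266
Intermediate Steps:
B(a) = a + 2*a² (B(a) = (a² + a²) + a = 2*a² + a = a + 2*a²)
-1002*(B(11) - 120) = -1002*(11*(1 + 2*11) - 120) = -1002*(11*(1 + 22) - 120) = -1002*(11*23 - 120) = -1002*(253 - 120) = -1002*133 = -133266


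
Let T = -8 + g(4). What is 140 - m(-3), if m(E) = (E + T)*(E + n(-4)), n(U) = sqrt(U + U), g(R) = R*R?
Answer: 155 - 10*I*sqrt(2) ≈ 155.0 - 14.142*I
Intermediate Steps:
g(R) = R**2
T = 8 (T = -8 + 4**2 = -8 + 16 = 8)
n(U) = sqrt(2)*sqrt(U) (n(U) = sqrt(2*U) = sqrt(2)*sqrt(U))
m(E) = (8 + E)*(E + 2*I*sqrt(2)) (m(E) = (E + 8)*(E + sqrt(2)*sqrt(-4)) = (8 + E)*(E + sqrt(2)*(2*I)) = (8 + E)*(E + 2*I*sqrt(2)))
140 - m(-3) = 140 - ((-3)**2 + 8*(-3) + 16*I*sqrt(2) + 2*I*(-3)*sqrt(2)) = 140 - (9 - 24 + 16*I*sqrt(2) - 6*I*sqrt(2)) = 140 - (-15 + 10*I*sqrt(2)) = 140 + (15 - 10*I*sqrt(2)) = 155 - 10*I*sqrt(2)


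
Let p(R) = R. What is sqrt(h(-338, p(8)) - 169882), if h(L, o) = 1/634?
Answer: 3*I*sqrt(7587232062)/634 ≈ 412.17*I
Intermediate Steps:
h(L, o) = 1/634
sqrt(h(-338, p(8)) - 169882) = sqrt(1/634 - 169882) = sqrt(-107705187/634) = 3*I*sqrt(7587232062)/634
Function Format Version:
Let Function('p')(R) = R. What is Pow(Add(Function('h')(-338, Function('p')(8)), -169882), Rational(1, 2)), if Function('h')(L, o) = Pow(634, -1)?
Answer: Mul(Rational(3, 634), I, Pow(7587232062, Rational(1, 2))) ≈ Mul(412.17, I)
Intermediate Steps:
Function('h')(L, o) = Rational(1, 634)
Pow(Add(Function('h')(-338, Function('p')(8)), -169882), Rational(1, 2)) = Pow(Add(Rational(1, 634), -169882), Rational(1, 2)) = Pow(Rational(-107705187, 634), Rational(1, 2)) = Mul(Rational(3, 634), I, Pow(7587232062, Rational(1, 2)))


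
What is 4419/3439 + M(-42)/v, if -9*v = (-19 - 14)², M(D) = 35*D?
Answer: 5590029/416119 ≈ 13.434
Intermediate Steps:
v = -121 (v = -(-19 - 14)²/9 = -⅑*(-33)² = -⅑*1089 = -121)
4419/3439 + M(-42)/v = 4419/3439 + (35*(-42))/(-121) = 4419*(1/3439) - 1470*(-1/121) = 4419/3439 + 1470/121 = 5590029/416119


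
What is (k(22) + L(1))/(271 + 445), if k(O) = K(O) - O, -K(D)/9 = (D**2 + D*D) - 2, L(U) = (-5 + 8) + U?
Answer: -2178/179 ≈ -12.168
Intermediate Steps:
L(U) = 3 + U
K(D) = 18 - 18*D**2 (K(D) = -9*((D**2 + D*D) - 2) = -9*((D**2 + D**2) - 2) = -9*(2*D**2 - 2) = -9*(-2 + 2*D**2) = 18 - 18*D**2)
k(O) = 18 - O - 18*O**2 (k(O) = (18 - 18*O**2) - O = 18 - O - 18*O**2)
(k(22) + L(1))/(271 + 445) = ((18 - 1*22 - 18*22**2) + (3 + 1))/(271 + 445) = ((18 - 22 - 18*484) + 4)/716 = ((18 - 22 - 8712) + 4)*(1/716) = (-8716 + 4)*(1/716) = -8712*1/716 = -2178/179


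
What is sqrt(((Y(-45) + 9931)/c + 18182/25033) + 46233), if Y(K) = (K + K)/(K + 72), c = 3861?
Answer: 2*sqrt(70993607784230758)/2478267 ≈ 215.03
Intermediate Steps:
Y(K) = 2*K/(72 + K) (Y(K) = (2*K)/(72 + K) = 2*K/(72 + K))
sqrt(((Y(-45) + 9931)/c + 18182/25033) + 46233) = sqrt(((2*(-45)/(72 - 45) + 9931)/3861 + 18182/25033) + 46233) = sqrt(((2*(-45)/27 + 9931)*(1/3861) + 18182*(1/25033)) + 46233) = sqrt(((2*(-45)*(1/27) + 9931)*(1/3861) + 18182/25033) + 46233) = sqrt(((-10/3 + 9931)*(1/3861) + 18182/25033) + 46233) = sqrt(((29783/3)*(1/3861) + 18182/25033) + 46233) = sqrt((2291/891 + 18182/25033) + 46233) = sqrt(73550765/22304403 + 46233) = sqrt(1031273014664/22304403) = 2*sqrt(70993607784230758)/2478267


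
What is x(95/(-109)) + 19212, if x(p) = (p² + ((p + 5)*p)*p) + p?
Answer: 24884013428/1295029 ≈ 19215.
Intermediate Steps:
x(p) = p + p² + p²*(5 + p) (x(p) = (p² + ((5 + p)*p)*p) + p = (p² + (p*(5 + p))*p) + p = (p² + p²*(5 + p)) + p = p + p² + p²*(5 + p))
x(95/(-109)) + 19212 = (95/(-109))*(1 + (95/(-109))² + 6*(95/(-109))) + 19212 = (95*(-1/109))*(1 + (95*(-1/109))² + 6*(95*(-1/109))) + 19212 = -95*(1 + (-95/109)² + 6*(-95/109))/109 + 19212 = -95*(1 + 9025/11881 - 570/109)/109 + 19212 = -95/109*(-41224/11881) + 19212 = 3916280/1295029 + 19212 = 24884013428/1295029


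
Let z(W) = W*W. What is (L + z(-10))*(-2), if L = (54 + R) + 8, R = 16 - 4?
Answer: -348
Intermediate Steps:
R = 12
z(W) = W**2
L = 74 (L = (54 + 12) + 8 = 66 + 8 = 74)
(L + z(-10))*(-2) = (74 + (-10)**2)*(-2) = (74 + 100)*(-2) = 174*(-2) = -348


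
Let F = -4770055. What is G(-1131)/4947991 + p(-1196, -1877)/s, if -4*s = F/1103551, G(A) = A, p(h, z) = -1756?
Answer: -38353576957204189/23602189209505 ≈ -1625.0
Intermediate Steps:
s = 4770055/4414204 (s = -(-4770055)/(4*1103551) = -¼*(-4770055/1103551) = 4770055/4414204 ≈ 1.0806)
G(-1131)/4947991 + p(-1196, -1877)/s = -1131/4947991 - 1756/4770055/4414204 = -1131*1/4947991 - 1756*4414204/4770055 = -1131/4947991 - 7751342224/4770055 = -38353576957204189/23602189209505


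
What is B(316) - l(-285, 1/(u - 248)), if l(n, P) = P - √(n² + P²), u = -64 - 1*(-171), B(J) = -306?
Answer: -43145/141 + √1614834226/141 ≈ -20.993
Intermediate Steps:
u = 107 (u = -64 + 171 = 107)
l(n, P) = P - √(P² + n²)
B(316) - l(-285, 1/(u - 248)) = -306 - (1/(107 - 248) - √((1/(107 - 248))² + (-285)²)) = -306 - (1/(-141) - √((1/(-141))² + 81225)) = -306 - (-1/141 - √((-1/141)² + 81225)) = -306 - (-1/141 - √(1/19881 + 81225)) = -306 - (-1/141 - √(1614834226/19881)) = -306 - (-1/141 - √1614834226/141) = -306 + (1/141 + √1614834226/141) = -43145/141 + √1614834226/141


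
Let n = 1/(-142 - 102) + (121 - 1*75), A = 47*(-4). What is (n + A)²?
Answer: 1200553201/59536 ≈ 20165.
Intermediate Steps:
A = -188
n = 11223/244 (n = 1/(-244) + (121 - 75) = -1/244 + 46 = 11223/244 ≈ 45.996)
(n + A)² = (11223/244 - 188)² = (-34649/244)² = 1200553201/59536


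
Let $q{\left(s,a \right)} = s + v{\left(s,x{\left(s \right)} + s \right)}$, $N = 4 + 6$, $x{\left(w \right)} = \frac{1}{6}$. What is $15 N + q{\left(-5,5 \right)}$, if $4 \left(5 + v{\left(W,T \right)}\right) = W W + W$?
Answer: $145$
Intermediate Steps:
$x{\left(w \right)} = \frac{1}{6}$
$N = 10$
$v{\left(W,T \right)} = -5 + \frac{W}{4} + \frac{W^{2}}{4}$ ($v{\left(W,T \right)} = -5 + \frac{W W + W}{4} = -5 + \frac{W^{2} + W}{4} = -5 + \frac{W + W^{2}}{4} = -5 + \left(\frac{W}{4} + \frac{W^{2}}{4}\right) = -5 + \frac{W}{4} + \frac{W^{2}}{4}$)
$q{\left(s,a \right)} = -5 + \frac{s^{2}}{4} + \frac{5 s}{4}$ ($q{\left(s,a \right)} = s + \left(-5 + \frac{s}{4} + \frac{s^{2}}{4}\right) = -5 + \frac{s^{2}}{4} + \frac{5 s}{4}$)
$15 N + q{\left(-5,5 \right)} = 15 \cdot 10 + \left(-5 + \frac{\left(-5\right)^{2}}{4} + \frac{5}{4} \left(-5\right)\right) = 150 - 5 = 145$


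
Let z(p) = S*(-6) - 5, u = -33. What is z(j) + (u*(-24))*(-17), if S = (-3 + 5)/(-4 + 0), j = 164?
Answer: -13466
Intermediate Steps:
S = -½ (S = 2/(-4) = 2*(-¼) = -½ ≈ -0.50000)
z(p) = -2 (z(p) = -½*(-6) - 5 = 3 - 5 = -2)
z(j) + (u*(-24))*(-17) = -2 - 33*(-24)*(-17) = -2 + 792*(-17) = -2 - 13464 = -13466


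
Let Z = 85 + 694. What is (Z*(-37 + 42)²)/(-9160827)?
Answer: -19475/9160827 ≈ -0.0021259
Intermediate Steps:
Z = 779
(Z*(-37 + 42)²)/(-9160827) = (779*(-37 + 42)²)/(-9160827) = (779*5²)*(-1/9160827) = (779*25)*(-1/9160827) = 19475*(-1/9160827) = -19475/9160827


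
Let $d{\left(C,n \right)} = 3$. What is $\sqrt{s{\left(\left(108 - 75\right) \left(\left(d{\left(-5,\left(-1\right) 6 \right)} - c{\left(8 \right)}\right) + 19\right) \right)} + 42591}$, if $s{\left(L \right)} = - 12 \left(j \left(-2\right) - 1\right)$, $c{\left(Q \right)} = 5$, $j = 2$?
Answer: $3 \sqrt{4739} \approx 206.52$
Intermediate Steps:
$s{\left(L \right)} = 60$ ($s{\left(L \right)} = - 12 \left(2 \left(-2\right) - 1\right) = - 12 \left(-4 - 1\right) = \left(-12\right) \left(-5\right) = 60$)
$\sqrt{s{\left(\left(108 - 75\right) \left(\left(d{\left(-5,\left(-1\right) 6 \right)} - c{\left(8 \right)}\right) + 19\right) \right)} + 42591} = \sqrt{60 + 42591} = \sqrt{42651} = 3 \sqrt{4739}$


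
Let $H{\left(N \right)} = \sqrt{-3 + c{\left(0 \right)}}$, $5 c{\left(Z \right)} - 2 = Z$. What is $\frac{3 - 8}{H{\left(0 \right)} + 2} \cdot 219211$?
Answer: $- \frac{10960550}{33} + \frac{1096055 i \sqrt{65}}{33} \approx -3.3214 \cdot 10^{5} + 2.6778 \cdot 10^{5} i$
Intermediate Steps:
$c{\left(Z \right)} = \frac{2}{5} + \frac{Z}{5}$
$H{\left(N \right)} = \frac{i \sqrt{65}}{5}$ ($H{\left(N \right)} = \sqrt{-3 + \left(\frac{2}{5} + \frac{1}{5} \cdot 0\right)} = \sqrt{-3 + \left(\frac{2}{5} + 0\right)} = \sqrt{-3 + \frac{2}{5}} = \sqrt{- \frac{13}{5}} = \frac{i \sqrt{65}}{5}$)
$\frac{3 - 8}{H{\left(0 \right)} + 2} \cdot 219211 = \frac{3 - 8}{\frac{i \sqrt{65}}{5} + 2} \cdot 219211 = \frac{3 - 8}{2 + \frac{i \sqrt{65}}{5}} \cdot 219211 = - \frac{5}{2 + \frac{i \sqrt{65}}{5}} \cdot 219211 = - \frac{1096055}{2 + \frac{i \sqrt{65}}{5}}$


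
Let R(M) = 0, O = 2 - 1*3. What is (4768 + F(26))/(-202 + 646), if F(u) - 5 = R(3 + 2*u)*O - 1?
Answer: 1193/111 ≈ 10.748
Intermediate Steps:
O = -1 (O = 2 - 3 = -1)
F(u) = 4 (F(u) = 5 + (0*(-1) - 1) = 5 + (0 - 1) = 5 - 1 = 4)
(4768 + F(26))/(-202 + 646) = (4768 + 4)/(-202 + 646) = 4772/444 = 4772*(1/444) = 1193/111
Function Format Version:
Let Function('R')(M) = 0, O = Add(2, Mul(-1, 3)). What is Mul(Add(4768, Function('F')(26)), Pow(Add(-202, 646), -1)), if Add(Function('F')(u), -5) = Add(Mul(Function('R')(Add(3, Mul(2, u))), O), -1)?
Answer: Rational(1193, 111) ≈ 10.748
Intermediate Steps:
O = -1 (O = Add(2, -3) = -1)
Function('F')(u) = 4 (Function('F')(u) = Add(5, Add(Mul(0, -1), -1)) = Add(5, Add(0, -1)) = Add(5, -1) = 4)
Mul(Add(4768, Function('F')(26)), Pow(Add(-202, 646), -1)) = Mul(Add(4768, 4), Pow(Add(-202, 646), -1)) = Mul(4772, Pow(444, -1)) = Mul(4772, Rational(1, 444)) = Rational(1193, 111)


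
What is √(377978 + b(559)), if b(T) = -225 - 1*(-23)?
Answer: 4*√23611 ≈ 614.63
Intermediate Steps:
b(T) = -202 (b(T) = -225 + 23 = -202)
√(377978 + b(559)) = √(377978 - 202) = √377776 = 4*√23611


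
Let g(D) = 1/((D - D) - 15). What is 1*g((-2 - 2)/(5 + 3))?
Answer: -1/15 ≈ -0.066667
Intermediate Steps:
g(D) = -1/15 (g(D) = 1/(0 - 15) = 1/(-15) = -1/15)
1*g((-2 - 2)/(5 + 3)) = 1*(-1/15) = -1/15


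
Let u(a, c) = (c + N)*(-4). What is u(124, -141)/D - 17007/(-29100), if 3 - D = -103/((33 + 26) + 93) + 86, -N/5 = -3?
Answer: -2309833/417100 ≈ -5.5378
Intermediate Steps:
N = 15 (N = -5*(-3) = 15)
u(a, c) = -60 - 4*c (u(a, c) = (c + 15)*(-4) = (15 + c)*(-4) = -60 - 4*c)
D = -12513/152 (D = 3 - (-103/((33 + 26) + 93) + 86) = 3 - (-103/(59 + 93) + 86) = 3 - (-103/152 + 86) = 3 - 1*12969/152 = 3 - 12969/152 = -12513/152 ≈ -82.322)
u(124, -141)/D - 17007/(-29100) = (-60 - 4*(-141))/(-12513/152) - 17007/(-29100) = (-60 + 564)*(-152/12513) - 17007*(-1/29100) = 504*(-152/12513) + 5669/9700 = -25536/4171 + 5669/9700 = -2309833/417100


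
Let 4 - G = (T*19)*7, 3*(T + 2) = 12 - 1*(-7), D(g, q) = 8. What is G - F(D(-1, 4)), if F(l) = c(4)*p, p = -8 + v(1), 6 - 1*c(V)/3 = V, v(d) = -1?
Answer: -1555/3 ≈ -518.33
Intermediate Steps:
T = 13/3 (T = -2 + (12 - 1*(-7))/3 = -2 + (12 + 7)/3 = -2 + (⅓)*19 = -2 + 19/3 = 13/3 ≈ 4.3333)
c(V) = 18 - 3*V
p = -9 (p = -8 - 1 = -9)
G = -1717/3 (G = 4 - (13/3)*19*7 = 4 - 247*7/3 = 4 - 1*1729/3 = 4 - 1729/3 = -1717/3 ≈ -572.33)
F(l) = -54 (F(l) = (18 - 3*4)*(-9) = (18 - 12)*(-9) = 6*(-9) = -54)
G - F(D(-1, 4)) = -1717/3 - 1*(-54) = -1717/3 + 54 = -1555/3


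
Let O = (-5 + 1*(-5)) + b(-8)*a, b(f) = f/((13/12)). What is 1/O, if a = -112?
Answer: 13/10622 ≈ 0.0012239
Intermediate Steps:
b(f) = 12*f/13 (b(f) = f/((13*(1/12))) = f/(13/12) = f*(12/13) = 12*f/13)
O = 10622/13 (O = (-5 + 1*(-5)) + ((12/13)*(-8))*(-112) = (-5 - 5) - 96/13*(-112) = -10 + 10752/13 = 10622/13 ≈ 817.08)
1/O = 1/(10622/13) = 13/10622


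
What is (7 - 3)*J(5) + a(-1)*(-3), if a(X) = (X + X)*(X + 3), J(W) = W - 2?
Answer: 24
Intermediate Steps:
J(W) = -2 + W
a(X) = 2*X*(3 + X) (a(X) = (2*X)*(3 + X) = 2*X*(3 + X))
(7 - 3)*J(5) + a(-1)*(-3) = (7 - 3)*(-2 + 5) + (2*(-1)*(3 - 1))*(-3) = 4*3 + (2*(-1)*2)*(-3) = 12 - 4*(-3) = 12 + 12 = 24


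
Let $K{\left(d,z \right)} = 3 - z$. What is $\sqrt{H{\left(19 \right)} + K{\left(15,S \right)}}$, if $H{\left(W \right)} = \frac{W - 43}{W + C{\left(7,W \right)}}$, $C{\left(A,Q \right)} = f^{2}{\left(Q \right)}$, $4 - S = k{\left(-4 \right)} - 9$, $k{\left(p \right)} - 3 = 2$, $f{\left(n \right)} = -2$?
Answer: $\frac{i \sqrt{3197}}{23} \approx 2.4583 i$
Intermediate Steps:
$k{\left(p \right)} = 5$ ($k{\left(p \right)} = 3 + 2 = 5$)
$S = 8$ ($S = 4 - \left(5 - 9\right) = 4 - -4 = 4 + 4 = 8$)
$C{\left(A,Q \right)} = 4$ ($C{\left(A,Q \right)} = \left(-2\right)^{2} = 4$)
$H{\left(W \right)} = \frac{-43 + W}{4 + W}$ ($H{\left(W \right)} = \frac{W - 43}{W + 4} = \frac{-43 + W}{4 + W}$)
$\sqrt{H{\left(19 \right)} + K{\left(15,S \right)}} = \sqrt{\frac{-43 + 19}{4 + 19} + \left(3 - 8\right)} = \sqrt{\frac{1}{23} \left(-24\right) + \left(3 - 8\right)} = \sqrt{\frac{1}{23} \left(-24\right) - 5} = \sqrt{- \frac{24}{23} - 5} = \sqrt{- \frac{139}{23}} = \frac{i \sqrt{3197}}{23}$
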